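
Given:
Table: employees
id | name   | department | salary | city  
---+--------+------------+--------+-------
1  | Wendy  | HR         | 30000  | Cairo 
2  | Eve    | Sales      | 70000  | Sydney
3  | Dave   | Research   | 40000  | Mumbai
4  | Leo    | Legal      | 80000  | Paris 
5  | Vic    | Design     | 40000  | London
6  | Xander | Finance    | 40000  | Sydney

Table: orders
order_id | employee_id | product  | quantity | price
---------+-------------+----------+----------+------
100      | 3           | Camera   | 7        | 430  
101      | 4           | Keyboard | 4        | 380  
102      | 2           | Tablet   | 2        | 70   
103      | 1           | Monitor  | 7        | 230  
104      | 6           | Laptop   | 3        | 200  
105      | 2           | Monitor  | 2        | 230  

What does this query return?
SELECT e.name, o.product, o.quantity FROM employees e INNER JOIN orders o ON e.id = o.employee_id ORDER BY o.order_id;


Joining employees.id = orders.employee_id:
  employee Dave (id=3) -> order Camera
  employee Leo (id=4) -> order Keyboard
  employee Eve (id=2) -> order Tablet
  employee Wendy (id=1) -> order Monitor
  employee Xander (id=6) -> order Laptop
  employee Eve (id=2) -> order Monitor


6 rows:
Dave, Camera, 7
Leo, Keyboard, 4
Eve, Tablet, 2
Wendy, Monitor, 7
Xander, Laptop, 3
Eve, Monitor, 2


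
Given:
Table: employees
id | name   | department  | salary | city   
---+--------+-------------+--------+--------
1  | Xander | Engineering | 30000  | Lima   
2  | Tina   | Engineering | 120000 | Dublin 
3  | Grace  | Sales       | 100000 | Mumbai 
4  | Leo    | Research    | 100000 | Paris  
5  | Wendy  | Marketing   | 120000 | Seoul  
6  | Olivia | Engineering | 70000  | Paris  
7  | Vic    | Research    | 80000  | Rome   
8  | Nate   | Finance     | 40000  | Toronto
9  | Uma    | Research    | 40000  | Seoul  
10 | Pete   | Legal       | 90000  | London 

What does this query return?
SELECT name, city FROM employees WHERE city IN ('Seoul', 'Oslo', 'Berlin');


Filtering: city IN ('Seoul', 'Oslo', 'Berlin')
Matching: 2 rows

2 rows:
Wendy, Seoul
Uma, Seoul


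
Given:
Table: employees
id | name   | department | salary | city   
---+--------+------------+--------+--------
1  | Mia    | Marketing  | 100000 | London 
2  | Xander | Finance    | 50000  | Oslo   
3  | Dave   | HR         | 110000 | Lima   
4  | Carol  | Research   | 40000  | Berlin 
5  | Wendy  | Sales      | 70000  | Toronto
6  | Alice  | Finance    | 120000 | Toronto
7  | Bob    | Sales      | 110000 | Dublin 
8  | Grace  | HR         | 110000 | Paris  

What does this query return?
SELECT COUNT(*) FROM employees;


COUNT(*) counts all rows

8


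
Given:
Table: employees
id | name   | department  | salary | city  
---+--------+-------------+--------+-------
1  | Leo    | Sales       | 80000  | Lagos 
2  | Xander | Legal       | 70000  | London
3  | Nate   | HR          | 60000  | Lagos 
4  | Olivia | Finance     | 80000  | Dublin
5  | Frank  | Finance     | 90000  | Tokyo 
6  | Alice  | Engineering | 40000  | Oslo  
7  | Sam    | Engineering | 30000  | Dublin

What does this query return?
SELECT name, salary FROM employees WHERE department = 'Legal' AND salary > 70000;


Filtering: department = 'Legal' AND salary > 70000
Matching: 0 rows

Empty result set (0 rows)


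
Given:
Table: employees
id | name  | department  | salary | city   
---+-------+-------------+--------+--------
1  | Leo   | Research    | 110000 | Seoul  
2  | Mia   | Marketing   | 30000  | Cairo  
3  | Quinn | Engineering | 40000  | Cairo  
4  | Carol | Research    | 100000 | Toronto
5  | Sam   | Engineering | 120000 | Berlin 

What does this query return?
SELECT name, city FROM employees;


Projecting columns: name, city

5 rows:
Leo, Seoul
Mia, Cairo
Quinn, Cairo
Carol, Toronto
Sam, Berlin


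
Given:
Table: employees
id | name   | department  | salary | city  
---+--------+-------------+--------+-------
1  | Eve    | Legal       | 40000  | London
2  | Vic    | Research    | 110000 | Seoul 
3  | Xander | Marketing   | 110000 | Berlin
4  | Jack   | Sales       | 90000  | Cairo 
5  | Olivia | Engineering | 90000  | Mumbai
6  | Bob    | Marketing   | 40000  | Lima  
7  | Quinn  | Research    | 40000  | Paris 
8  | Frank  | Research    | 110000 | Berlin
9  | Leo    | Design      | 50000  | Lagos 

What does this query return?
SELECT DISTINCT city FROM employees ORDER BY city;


All 'city' values (row order): London, Seoul, Berlin, Cairo, Mumbai, Lima, Paris, Berlin, Lagos
Removing duplicates leaves 8 unique value(s).

8 values:
Berlin
Cairo
Lagos
Lima
London
Mumbai
Paris
Seoul


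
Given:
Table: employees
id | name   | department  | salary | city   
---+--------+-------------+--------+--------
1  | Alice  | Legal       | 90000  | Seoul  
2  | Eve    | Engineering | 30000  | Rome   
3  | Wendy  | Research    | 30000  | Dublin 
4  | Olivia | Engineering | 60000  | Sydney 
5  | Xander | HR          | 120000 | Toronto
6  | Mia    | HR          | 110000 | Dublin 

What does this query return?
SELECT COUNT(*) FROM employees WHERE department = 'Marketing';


Counting rows where department = 'Marketing'


0


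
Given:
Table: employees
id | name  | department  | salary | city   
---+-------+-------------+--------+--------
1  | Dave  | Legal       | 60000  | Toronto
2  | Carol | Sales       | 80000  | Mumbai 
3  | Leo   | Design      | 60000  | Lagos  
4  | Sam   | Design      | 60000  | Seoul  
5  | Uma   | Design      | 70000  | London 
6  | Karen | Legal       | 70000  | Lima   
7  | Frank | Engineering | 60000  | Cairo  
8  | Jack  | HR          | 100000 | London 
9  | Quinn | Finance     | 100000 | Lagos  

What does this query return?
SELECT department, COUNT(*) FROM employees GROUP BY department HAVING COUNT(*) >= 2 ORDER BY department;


Groups with count >= 2:
  Design: 3 -> PASS
  Legal: 2 -> PASS
  Engineering: 1 -> filtered out
  Finance: 1 -> filtered out
  HR: 1 -> filtered out
  Sales: 1 -> filtered out


2 groups:
Design, 3
Legal, 2


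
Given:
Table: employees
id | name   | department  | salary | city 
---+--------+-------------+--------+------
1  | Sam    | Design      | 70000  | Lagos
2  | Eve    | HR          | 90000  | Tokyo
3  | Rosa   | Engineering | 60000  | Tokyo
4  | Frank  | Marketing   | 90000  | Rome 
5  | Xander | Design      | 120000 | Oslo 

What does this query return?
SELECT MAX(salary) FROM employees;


Salaries: 70000, 90000, 60000, 90000, 120000
MAX = 120000

120000


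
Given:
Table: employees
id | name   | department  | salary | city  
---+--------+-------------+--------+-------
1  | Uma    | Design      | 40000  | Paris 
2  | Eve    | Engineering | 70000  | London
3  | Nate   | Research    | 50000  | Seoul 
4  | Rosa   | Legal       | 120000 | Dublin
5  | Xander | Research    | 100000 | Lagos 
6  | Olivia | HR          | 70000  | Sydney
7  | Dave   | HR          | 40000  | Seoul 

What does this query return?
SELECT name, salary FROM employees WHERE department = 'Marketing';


Filtering: department = 'Marketing'
Matching rows: 0

Empty result set (0 rows)


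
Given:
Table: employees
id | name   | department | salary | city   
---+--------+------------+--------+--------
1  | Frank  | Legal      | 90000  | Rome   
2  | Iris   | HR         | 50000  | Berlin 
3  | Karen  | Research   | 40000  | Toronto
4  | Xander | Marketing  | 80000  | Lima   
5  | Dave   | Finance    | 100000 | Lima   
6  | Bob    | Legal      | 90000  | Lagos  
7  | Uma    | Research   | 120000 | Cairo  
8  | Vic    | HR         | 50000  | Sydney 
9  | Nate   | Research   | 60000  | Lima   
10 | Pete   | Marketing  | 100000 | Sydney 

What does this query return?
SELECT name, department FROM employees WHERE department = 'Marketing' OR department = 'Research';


Filtering: department = 'Marketing' OR 'Research'
Matching: 5 rows

5 rows:
Karen, Research
Xander, Marketing
Uma, Research
Nate, Research
Pete, Marketing


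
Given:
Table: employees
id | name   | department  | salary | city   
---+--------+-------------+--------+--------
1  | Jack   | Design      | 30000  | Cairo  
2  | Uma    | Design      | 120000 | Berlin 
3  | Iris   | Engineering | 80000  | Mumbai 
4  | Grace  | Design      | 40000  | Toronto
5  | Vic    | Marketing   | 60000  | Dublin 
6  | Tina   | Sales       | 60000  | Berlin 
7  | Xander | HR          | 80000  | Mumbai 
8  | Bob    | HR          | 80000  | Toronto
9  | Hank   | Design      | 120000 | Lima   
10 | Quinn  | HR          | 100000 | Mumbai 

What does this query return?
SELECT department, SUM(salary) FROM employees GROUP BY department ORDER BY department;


Summing salary within each department:
  Design: 30000 + 120000 + 40000 + 120000 = 310000
  Engineering: 80000 = 80000
  HR: 80000 + 80000 + 100000 = 260000
  Marketing: 60000 = 60000
  Sales: 60000 = 60000


5 groups:
Design, 310000
Engineering, 80000
HR, 260000
Marketing, 60000
Sales, 60000


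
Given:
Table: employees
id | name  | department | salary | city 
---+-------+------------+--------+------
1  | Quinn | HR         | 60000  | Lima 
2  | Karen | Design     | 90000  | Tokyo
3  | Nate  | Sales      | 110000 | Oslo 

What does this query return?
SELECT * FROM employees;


SELECT * returns all 3 rows with all columns

3 rows:
1, Quinn, HR, 60000, Lima
2, Karen, Design, 90000, Tokyo
3, Nate, Sales, 110000, Oslo


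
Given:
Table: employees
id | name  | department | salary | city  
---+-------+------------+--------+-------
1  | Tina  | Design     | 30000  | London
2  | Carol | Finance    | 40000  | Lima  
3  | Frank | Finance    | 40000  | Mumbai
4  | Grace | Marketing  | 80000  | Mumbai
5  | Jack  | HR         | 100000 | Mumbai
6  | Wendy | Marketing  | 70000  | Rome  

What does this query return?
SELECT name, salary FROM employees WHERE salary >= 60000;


Filtering: salary >= 60000
Matching: 3 rows

3 rows:
Grace, 80000
Jack, 100000
Wendy, 70000


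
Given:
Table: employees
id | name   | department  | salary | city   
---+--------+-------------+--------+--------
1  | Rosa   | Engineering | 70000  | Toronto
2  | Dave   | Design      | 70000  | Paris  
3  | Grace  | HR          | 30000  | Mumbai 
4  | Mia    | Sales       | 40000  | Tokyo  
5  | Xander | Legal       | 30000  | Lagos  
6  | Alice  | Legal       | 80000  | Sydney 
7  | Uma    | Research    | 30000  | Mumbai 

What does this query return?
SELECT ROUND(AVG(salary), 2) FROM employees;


SUM(salary) = 350000
COUNT = 7
ROUND(AVG, 2) = ROUND(350000 / 7, 2) = 50000.0

50000.0


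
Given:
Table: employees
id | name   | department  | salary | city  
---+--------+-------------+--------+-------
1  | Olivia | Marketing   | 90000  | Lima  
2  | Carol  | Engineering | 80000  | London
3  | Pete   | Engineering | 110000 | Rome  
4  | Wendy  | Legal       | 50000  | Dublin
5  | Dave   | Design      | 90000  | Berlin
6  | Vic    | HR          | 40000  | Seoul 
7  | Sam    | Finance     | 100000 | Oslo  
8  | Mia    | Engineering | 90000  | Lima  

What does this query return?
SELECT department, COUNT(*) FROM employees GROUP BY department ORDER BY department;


Assigning each row to its department group:
  Olivia -> Marketing
  Carol -> Engineering
  Pete -> Engineering
  Wendy -> Legal
  Dave -> Design
  Vic -> HR
  Sam -> Finance
  Mia -> Engineering


6 groups:
Design, 1
Engineering, 3
Finance, 1
HR, 1
Legal, 1
Marketing, 1


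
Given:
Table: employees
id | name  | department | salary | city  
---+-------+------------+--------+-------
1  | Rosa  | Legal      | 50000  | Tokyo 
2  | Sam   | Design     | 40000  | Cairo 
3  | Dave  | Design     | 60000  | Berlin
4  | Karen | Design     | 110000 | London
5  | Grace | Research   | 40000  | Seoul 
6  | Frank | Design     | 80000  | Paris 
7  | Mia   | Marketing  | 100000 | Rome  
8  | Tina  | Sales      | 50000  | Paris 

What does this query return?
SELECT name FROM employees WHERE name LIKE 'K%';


LIKE 'K%' matches names starting with 'K'
Matching: 1

1 rows:
Karen


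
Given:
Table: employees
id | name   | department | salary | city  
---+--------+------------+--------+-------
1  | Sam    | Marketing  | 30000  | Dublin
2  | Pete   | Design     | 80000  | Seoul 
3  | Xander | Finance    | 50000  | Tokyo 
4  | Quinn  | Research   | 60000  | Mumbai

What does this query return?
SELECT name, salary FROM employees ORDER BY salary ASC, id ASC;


Sorting by salary ASC, then id ASC for ties

4 rows:
Sam, 30000
Xander, 50000
Quinn, 60000
Pete, 80000


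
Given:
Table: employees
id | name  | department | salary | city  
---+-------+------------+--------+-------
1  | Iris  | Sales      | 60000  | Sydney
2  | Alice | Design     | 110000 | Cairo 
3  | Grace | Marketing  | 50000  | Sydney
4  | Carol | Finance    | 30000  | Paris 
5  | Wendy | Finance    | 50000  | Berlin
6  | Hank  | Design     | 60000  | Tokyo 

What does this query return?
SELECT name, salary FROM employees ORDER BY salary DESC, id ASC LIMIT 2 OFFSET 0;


Sort by salary DESC (id ASC tiebreak), then skip 0 and take 2
Rows 1 through 2

2 rows:
Alice, 110000
Iris, 60000


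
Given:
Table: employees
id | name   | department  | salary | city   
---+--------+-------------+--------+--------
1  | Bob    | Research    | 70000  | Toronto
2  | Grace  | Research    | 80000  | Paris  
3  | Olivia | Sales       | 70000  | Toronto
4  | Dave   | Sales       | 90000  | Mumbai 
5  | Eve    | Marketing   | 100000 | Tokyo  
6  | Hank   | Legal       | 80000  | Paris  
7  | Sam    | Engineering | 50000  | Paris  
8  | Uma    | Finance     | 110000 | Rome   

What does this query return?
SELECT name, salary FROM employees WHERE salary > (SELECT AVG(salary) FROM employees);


Subquery: AVG(salary) = 81250.0
Filtering: salary > 81250.0
  Dave (90000) -> MATCH
  Eve (100000) -> MATCH
  Uma (110000) -> MATCH


3 rows:
Dave, 90000
Eve, 100000
Uma, 110000


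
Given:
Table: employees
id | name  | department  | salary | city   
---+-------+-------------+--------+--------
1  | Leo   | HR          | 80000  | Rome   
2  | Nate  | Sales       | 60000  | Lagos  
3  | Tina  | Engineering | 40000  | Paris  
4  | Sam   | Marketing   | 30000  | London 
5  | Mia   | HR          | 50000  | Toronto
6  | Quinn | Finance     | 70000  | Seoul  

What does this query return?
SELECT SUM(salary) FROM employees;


SUM(salary) = 80000 + 60000 + 40000 + 30000 + 50000 + 70000 = 330000

330000


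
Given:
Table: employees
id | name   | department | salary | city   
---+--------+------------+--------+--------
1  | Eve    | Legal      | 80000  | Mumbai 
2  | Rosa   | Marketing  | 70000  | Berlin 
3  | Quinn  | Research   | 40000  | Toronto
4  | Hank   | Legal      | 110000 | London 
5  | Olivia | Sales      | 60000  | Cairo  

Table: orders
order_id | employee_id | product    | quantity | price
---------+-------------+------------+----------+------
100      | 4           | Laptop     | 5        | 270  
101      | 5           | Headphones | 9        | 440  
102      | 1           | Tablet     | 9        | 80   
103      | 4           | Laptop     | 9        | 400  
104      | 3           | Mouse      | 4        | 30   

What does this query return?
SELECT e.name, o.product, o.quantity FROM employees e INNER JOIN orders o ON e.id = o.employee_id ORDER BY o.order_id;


Joining employees.id = orders.employee_id:
  employee Hank (id=4) -> order Laptop
  employee Olivia (id=5) -> order Headphones
  employee Eve (id=1) -> order Tablet
  employee Hank (id=4) -> order Laptop
  employee Quinn (id=3) -> order Mouse


5 rows:
Hank, Laptop, 5
Olivia, Headphones, 9
Eve, Tablet, 9
Hank, Laptop, 9
Quinn, Mouse, 4


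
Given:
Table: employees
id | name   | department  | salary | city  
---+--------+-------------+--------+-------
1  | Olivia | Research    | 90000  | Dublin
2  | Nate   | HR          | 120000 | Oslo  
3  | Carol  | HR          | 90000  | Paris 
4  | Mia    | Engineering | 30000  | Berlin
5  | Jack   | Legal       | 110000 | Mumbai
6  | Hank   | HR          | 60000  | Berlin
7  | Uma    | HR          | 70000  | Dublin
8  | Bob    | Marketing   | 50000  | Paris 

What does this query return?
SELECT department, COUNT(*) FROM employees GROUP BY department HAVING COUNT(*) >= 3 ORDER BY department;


Groups with count >= 3:
  HR: 4 -> PASS
  Engineering: 1 -> filtered out
  Legal: 1 -> filtered out
  Marketing: 1 -> filtered out
  Research: 1 -> filtered out


1 groups:
HR, 4


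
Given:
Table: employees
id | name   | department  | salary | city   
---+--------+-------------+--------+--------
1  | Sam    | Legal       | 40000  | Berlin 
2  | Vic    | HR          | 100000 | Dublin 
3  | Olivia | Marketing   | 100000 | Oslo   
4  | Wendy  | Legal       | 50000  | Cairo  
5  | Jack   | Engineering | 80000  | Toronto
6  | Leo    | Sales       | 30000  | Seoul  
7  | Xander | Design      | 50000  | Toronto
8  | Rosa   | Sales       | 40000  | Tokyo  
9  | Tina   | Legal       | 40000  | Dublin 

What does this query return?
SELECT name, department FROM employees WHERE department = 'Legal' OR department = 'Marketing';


Filtering: department = 'Legal' OR 'Marketing'
Matching: 4 rows

4 rows:
Sam, Legal
Olivia, Marketing
Wendy, Legal
Tina, Legal


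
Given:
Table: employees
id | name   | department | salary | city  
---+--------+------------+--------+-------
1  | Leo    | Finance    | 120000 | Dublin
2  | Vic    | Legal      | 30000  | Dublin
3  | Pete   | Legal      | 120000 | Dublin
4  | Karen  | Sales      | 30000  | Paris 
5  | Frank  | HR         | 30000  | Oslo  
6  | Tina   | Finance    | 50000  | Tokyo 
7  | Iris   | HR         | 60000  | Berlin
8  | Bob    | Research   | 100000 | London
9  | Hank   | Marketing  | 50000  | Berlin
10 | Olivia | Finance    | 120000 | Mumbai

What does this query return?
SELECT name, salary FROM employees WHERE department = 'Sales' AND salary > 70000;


Filtering: department = 'Sales' AND salary > 70000
Matching: 0 rows

Empty result set (0 rows)


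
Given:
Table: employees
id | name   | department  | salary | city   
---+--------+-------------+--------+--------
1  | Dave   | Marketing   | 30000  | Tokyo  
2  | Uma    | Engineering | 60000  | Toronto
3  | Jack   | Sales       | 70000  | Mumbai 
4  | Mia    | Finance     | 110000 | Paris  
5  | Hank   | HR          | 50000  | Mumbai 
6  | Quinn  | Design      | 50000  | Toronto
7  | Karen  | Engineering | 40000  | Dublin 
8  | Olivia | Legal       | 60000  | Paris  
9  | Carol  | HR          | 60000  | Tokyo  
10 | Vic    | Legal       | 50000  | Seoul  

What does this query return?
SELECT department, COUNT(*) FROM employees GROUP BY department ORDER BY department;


Assigning each row to its department group:
  Dave -> Marketing
  Uma -> Engineering
  Jack -> Sales
  Mia -> Finance
  Hank -> HR
  Quinn -> Design
  Karen -> Engineering
  Olivia -> Legal
  Carol -> HR
  Vic -> Legal


7 groups:
Design, 1
Engineering, 2
Finance, 1
HR, 2
Legal, 2
Marketing, 1
Sales, 1


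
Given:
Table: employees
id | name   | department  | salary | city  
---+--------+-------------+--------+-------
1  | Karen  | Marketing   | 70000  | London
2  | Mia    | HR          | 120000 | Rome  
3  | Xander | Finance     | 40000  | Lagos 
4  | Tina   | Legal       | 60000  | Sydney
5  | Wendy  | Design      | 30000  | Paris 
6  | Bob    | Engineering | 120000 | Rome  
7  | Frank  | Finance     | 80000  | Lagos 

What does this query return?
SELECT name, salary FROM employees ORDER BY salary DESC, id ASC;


Sorting by salary DESC, then id ASC for ties

7 rows:
Mia, 120000
Bob, 120000
Frank, 80000
Karen, 70000
Tina, 60000
Xander, 40000
Wendy, 30000


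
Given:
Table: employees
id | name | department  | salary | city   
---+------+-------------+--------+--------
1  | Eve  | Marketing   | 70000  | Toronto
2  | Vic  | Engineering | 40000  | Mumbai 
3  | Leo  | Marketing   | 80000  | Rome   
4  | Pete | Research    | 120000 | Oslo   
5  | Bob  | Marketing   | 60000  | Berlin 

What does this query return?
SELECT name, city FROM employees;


Projecting columns: name, city

5 rows:
Eve, Toronto
Vic, Mumbai
Leo, Rome
Pete, Oslo
Bob, Berlin


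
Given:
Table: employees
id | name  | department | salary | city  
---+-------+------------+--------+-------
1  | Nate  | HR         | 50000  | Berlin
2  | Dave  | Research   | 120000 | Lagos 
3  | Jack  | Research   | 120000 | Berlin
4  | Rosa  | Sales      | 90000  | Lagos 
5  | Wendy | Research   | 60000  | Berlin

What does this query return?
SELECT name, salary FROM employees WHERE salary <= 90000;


Filtering: salary <= 90000
Matching: 3 rows

3 rows:
Nate, 50000
Rosa, 90000
Wendy, 60000


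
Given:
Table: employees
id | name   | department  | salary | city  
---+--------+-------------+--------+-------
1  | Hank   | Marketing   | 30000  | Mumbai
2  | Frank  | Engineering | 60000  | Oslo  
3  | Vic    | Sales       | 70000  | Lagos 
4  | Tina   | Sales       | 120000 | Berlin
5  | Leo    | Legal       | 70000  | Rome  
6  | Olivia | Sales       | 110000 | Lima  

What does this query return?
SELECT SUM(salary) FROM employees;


SUM(salary) = 30000 + 60000 + 70000 + 120000 + 70000 + 110000 = 460000

460000


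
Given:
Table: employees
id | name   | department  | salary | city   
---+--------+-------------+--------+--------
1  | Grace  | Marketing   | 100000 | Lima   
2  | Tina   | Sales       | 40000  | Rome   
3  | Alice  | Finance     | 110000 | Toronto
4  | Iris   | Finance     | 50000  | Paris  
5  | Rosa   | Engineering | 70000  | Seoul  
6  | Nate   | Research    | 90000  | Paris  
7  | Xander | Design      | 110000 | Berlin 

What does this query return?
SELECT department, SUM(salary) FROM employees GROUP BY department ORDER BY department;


Summing salary within each department:
  Design: 110000 = 110000
  Engineering: 70000 = 70000
  Finance: 110000 + 50000 = 160000
  Marketing: 100000 = 100000
  Research: 90000 = 90000
  Sales: 40000 = 40000


6 groups:
Design, 110000
Engineering, 70000
Finance, 160000
Marketing, 100000
Research, 90000
Sales, 40000


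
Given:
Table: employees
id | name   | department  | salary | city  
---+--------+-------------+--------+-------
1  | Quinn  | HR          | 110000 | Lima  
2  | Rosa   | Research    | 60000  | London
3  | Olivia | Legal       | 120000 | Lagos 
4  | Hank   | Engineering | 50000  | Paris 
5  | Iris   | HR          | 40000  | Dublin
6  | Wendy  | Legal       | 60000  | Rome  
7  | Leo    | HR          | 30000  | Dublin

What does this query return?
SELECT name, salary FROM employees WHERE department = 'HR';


Filtering: department = 'HR'
Matching rows: 3

3 rows:
Quinn, 110000
Iris, 40000
Leo, 30000


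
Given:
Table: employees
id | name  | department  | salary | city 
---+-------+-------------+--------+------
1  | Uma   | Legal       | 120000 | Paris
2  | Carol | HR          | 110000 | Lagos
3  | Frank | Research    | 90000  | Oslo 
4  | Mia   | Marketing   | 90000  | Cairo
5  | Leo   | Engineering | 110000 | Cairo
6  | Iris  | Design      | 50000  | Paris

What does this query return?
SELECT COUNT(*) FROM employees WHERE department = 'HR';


Counting rows where department = 'HR'
  Carol -> MATCH


1


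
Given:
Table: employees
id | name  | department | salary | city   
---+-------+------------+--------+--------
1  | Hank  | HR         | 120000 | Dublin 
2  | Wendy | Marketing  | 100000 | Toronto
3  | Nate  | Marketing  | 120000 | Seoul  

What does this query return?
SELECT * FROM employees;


SELECT * returns all 3 rows with all columns

3 rows:
1, Hank, HR, 120000, Dublin
2, Wendy, Marketing, 100000, Toronto
3, Nate, Marketing, 120000, Seoul


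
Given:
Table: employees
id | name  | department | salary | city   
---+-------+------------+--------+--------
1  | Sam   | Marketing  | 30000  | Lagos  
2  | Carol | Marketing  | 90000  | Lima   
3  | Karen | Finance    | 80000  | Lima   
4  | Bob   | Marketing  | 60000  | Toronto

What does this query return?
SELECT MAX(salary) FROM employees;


Salaries: 30000, 90000, 80000, 60000
MAX = 90000

90000


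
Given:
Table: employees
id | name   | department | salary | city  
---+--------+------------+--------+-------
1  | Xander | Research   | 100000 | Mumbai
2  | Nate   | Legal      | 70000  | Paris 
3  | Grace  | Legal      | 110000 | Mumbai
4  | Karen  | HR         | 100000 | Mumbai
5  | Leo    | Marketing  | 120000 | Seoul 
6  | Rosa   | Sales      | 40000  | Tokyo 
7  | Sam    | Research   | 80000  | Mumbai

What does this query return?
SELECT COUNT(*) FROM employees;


COUNT(*) counts all rows

7


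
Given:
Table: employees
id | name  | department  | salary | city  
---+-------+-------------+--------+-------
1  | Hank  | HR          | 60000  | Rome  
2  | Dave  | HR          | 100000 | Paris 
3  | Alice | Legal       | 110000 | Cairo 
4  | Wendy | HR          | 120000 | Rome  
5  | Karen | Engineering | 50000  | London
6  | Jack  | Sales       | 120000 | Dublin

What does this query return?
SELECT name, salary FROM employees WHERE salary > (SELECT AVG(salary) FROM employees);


Subquery: AVG(salary) = 93333.33
Filtering: salary > 93333.33
  Dave (100000) -> MATCH
  Alice (110000) -> MATCH
  Wendy (120000) -> MATCH
  Jack (120000) -> MATCH


4 rows:
Dave, 100000
Alice, 110000
Wendy, 120000
Jack, 120000


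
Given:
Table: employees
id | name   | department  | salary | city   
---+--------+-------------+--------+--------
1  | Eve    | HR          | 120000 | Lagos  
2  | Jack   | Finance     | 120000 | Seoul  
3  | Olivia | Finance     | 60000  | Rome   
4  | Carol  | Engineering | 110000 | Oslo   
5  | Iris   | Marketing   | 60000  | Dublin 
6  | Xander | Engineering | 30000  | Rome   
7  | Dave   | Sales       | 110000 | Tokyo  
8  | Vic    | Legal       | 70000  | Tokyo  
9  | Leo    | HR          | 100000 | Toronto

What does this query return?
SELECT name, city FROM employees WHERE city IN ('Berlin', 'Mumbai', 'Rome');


Filtering: city IN ('Berlin', 'Mumbai', 'Rome')
Matching: 2 rows

2 rows:
Olivia, Rome
Xander, Rome


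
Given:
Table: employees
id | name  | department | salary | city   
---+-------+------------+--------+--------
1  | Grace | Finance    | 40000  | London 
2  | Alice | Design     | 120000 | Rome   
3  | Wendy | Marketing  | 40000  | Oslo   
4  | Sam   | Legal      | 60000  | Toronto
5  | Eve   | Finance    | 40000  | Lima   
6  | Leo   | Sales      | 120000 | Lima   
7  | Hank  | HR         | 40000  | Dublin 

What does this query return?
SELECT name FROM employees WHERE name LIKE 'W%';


LIKE 'W%' matches names starting with 'W'
Matching: 1

1 rows:
Wendy


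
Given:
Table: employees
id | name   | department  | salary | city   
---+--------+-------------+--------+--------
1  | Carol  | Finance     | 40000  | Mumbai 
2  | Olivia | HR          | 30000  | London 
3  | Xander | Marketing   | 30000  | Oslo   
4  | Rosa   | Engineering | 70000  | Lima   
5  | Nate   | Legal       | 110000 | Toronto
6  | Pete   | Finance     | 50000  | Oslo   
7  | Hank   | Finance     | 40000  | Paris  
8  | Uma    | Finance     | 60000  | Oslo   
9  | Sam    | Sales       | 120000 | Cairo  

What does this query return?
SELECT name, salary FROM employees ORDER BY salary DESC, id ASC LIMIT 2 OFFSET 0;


Sort by salary DESC (id ASC tiebreak), then skip 0 and take 2
Rows 1 through 2

2 rows:
Sam, 120000
Nate, 110000


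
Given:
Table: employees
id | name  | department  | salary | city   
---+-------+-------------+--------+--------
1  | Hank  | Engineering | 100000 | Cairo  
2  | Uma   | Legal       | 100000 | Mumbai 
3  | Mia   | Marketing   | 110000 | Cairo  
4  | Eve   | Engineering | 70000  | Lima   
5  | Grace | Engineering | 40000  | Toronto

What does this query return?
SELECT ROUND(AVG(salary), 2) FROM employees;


SUM(salary) = 420000
COUNT = 5
ROUND(AVG, 2) = ROUND(420000 / 5, 2) = 84000.0

84000.0


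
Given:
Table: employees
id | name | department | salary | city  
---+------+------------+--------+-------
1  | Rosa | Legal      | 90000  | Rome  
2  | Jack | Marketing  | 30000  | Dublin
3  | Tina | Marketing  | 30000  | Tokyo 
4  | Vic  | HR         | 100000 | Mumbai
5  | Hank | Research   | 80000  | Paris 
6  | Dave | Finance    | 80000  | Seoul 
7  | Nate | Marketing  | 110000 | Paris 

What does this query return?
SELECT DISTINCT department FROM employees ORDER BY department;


All 'department' values (row order): Legal, Marketing, Marketing, HR, Research, Finance, Marketing
Removing duplicates leaves 5 unique value(s).

5 values:
Finance
HR
Legal
Marketing
Research


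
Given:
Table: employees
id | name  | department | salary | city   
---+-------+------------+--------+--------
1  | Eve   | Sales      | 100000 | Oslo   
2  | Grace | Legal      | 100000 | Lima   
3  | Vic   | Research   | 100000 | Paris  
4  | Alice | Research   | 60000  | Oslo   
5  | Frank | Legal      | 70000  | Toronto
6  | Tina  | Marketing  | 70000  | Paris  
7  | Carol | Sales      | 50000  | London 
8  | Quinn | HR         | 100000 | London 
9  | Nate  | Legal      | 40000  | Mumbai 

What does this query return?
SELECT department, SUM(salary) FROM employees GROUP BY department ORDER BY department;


Summing salary within each department:
  HR: 100000 = 100000
  Legal: 100000 + 70000 + 40000 = 210000
  Marketing: 70000 = 70000
  Research: 100000 + 60000 = 160000
  Sales: 100000 + 50000 = 150000


5 groups:
HR, 100000
Legal, 210000
Marketing, 70000
Research, 160000
Sales, 150000


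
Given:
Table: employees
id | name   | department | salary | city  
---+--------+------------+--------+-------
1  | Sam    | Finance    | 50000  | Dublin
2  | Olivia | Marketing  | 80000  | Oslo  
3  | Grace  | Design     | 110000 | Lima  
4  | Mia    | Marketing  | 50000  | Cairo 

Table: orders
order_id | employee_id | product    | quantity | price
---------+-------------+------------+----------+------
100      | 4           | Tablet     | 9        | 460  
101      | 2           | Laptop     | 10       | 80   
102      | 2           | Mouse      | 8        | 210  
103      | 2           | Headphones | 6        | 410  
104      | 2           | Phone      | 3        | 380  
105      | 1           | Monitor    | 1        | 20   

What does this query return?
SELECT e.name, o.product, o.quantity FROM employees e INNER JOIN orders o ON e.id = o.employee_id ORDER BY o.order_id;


Joining employees.id = orders.employee_id:
  employee Mia (id=4) -> order Tablet
  employee Olivia (id=2) -> order Laptop
  employee Olivia (id=2) -> order Mouse
  employee Olivia (id=2) -> order Headphones
  employee Olivia (id=2) -> order Phone
  employee Sam (id=1) -> order Monitor


6 rows:
Mia, Tablet, 9
Olivia, Laptop, 10
Olivia, Mouse, 8
Olivia, Headphones, 6
Olivia, Phone, 3
Sam, Monitor, 1


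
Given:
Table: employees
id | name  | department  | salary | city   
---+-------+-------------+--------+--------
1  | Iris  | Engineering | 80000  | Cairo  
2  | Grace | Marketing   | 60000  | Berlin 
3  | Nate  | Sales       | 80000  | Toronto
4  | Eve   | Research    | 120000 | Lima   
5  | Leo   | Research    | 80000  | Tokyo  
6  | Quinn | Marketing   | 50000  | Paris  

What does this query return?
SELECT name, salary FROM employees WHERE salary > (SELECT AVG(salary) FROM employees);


Subquery: AVG(salary) = 78333.33
Filtering: salary > 78333.33
  Iris (80000) -> MATCH
  Nate (80000) -> MATCH
  Eve (120000) -> MATCH
  Leo (80000) -> MATCH


4 rows:
Iris, 80000
Nate, 80000
Eve, 120000
Leo, 80000


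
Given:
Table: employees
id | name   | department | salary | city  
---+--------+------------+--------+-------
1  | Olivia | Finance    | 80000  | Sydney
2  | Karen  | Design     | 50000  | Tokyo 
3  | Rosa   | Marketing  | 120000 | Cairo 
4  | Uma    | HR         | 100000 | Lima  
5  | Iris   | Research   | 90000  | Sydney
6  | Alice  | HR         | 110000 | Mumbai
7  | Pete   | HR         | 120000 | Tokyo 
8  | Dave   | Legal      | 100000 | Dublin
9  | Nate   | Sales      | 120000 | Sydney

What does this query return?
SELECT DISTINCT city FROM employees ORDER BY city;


All 'city' values (row order): Sydney, Tokyo, Cairo, Lima, Sydney, Mumbai, Tokyo, Dublin, Sydney
Removing duplicates leaves 6 unique value(s).

6 values:
Cairo
Dublin
Lima
Mumbai
Sydney
Tokyo


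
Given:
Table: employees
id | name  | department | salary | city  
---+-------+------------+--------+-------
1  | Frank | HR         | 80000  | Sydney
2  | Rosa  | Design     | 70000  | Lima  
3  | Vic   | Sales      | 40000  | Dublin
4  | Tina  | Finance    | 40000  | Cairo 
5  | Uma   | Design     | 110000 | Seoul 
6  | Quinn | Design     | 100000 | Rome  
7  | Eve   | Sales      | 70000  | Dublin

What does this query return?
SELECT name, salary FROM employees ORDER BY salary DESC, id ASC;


Sorting by salary DESC, then id ASC for ties

7 rows:
Uma, 110000
Quinn, 100000
Frank, 80000
Rosa, 70000
Eve, 70000
Vic, 40000
Tina, 40000


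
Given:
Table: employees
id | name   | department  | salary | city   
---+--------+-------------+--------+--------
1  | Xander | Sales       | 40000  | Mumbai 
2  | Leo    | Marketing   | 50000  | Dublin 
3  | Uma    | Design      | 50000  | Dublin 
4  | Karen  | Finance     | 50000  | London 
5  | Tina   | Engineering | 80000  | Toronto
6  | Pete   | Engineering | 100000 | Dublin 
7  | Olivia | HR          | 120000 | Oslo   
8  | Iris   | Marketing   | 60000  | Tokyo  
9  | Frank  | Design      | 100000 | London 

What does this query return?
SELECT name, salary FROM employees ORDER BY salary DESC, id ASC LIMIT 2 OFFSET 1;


Sort by salary DESC (id ASC tiebreak), then skip 1 and take 2
Rows 2 through 3

2 rows:
Pete, 100000
Frank, 100000


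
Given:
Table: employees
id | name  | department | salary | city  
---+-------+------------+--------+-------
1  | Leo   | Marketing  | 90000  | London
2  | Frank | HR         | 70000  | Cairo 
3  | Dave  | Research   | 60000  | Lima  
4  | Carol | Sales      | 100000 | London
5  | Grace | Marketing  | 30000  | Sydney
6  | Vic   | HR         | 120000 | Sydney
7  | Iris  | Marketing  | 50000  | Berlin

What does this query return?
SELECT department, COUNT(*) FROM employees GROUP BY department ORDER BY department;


Assigning each row to its department group:
  Leo -> Marketing
  Frank -> HR
  Dave -> Research
  Carol -> Sales
  Grace -> Marketing
  Vic -> HR
  Iris -> Marketing


4 groups:
HR, 2
Marketing, 3
Research, 1
Sales, 1


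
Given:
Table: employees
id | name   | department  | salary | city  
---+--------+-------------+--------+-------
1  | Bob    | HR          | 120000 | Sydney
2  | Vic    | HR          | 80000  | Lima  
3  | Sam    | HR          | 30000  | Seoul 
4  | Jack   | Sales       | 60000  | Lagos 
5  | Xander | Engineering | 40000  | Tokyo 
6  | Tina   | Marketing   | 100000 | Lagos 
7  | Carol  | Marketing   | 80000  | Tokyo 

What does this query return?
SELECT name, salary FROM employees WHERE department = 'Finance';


Filtering: department = 'Finance'
Matching rows: 0

Empty result set (0 rows)


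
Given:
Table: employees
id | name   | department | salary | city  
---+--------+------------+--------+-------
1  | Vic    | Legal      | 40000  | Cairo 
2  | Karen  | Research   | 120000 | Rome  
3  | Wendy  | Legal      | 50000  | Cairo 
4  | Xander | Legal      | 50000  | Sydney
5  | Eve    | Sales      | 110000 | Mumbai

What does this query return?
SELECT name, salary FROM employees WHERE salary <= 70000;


Filtering: salary <= 70000
Matching: 3 rows

3 rows:
Vic, 40000
Wendy, 50000
Xander, 50000


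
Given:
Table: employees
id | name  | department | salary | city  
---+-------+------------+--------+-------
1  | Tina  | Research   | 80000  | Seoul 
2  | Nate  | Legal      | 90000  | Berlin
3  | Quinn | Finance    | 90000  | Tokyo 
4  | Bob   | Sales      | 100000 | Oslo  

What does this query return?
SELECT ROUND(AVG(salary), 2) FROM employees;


SUM(salary) = 360000
COUNT = 4
ROUND(AVG, 2) = ROUND(360000 / 4, 2) = 90000.0

90000.0


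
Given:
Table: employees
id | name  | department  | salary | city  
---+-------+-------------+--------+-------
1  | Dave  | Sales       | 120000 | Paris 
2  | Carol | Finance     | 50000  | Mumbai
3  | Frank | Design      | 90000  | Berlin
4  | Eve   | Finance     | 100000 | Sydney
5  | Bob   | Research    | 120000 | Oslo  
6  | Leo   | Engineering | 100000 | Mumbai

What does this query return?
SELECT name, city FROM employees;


Projecting columns: name, city

6 rows:
Dave, Paris
Carol, Mumbai
Frank, Berlin
Eve, Sydney
Bob, Oslo
Leo, Mumbai


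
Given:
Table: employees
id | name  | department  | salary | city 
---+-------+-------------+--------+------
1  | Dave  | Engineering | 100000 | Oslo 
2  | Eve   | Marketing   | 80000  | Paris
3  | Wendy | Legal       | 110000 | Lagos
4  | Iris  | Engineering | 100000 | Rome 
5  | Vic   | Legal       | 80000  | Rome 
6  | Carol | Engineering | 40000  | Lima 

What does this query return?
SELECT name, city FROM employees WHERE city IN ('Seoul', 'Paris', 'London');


Filtering: city IN ('Seoul', 'Paris', 'London')
Matching: 1 rows

1 rows:
Eve, Paris


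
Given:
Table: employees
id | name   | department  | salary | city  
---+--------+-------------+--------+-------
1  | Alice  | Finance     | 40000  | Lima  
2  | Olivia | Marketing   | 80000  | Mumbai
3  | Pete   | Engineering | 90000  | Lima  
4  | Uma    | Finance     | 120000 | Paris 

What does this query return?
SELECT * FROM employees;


SELECT * returns all 4 rows with all columns

4 rows:
1, Alice, Finance, 40000, Lima
2, Olivia, Marketing, 80000, Mumbai
3, Pete, Engineering, 90000, Lima
4, Uma, Finance, 120000, Paris


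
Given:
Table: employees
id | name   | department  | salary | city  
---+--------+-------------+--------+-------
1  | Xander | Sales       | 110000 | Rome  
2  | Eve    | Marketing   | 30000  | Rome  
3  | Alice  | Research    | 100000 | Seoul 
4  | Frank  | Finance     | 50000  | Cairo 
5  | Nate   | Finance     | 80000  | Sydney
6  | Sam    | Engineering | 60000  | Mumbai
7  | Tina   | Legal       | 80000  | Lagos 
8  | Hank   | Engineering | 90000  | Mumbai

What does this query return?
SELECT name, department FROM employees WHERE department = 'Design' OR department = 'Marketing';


Filtering: department = 'Design' OR 'Marketing'
Matching: 1 rows

1 rows:
Eve, Marketing


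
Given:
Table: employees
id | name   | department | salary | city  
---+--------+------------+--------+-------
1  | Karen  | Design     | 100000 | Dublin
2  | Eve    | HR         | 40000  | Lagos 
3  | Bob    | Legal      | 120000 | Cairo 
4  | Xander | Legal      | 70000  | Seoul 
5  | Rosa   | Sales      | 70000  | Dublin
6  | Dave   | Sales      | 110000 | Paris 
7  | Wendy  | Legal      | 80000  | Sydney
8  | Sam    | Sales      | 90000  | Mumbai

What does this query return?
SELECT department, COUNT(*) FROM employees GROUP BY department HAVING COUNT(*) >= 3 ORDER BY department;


Groups with count >= 3:
  Legal: 3 -> PASS
  Sales: 3 -> PASS
  Design: 1 -> filtered out
  HR: 1 -> filtered out


2 groups:
Legal, 3
Sales, 3


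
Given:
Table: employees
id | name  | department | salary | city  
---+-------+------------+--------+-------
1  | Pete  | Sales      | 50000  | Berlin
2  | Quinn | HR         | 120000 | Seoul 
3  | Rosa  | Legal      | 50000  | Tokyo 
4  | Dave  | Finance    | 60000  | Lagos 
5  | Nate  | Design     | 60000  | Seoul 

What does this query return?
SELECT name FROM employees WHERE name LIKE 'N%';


LIKE 'N%' matches names starting with 'N'
Matching: 1

1 rows:
Nate


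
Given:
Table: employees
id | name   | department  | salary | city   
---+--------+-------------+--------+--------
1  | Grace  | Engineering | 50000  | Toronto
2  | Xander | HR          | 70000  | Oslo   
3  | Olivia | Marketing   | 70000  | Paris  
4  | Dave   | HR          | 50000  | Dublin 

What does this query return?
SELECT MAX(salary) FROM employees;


Salaries: 50000, 70000, 70000, 50000
MAX = 70000

70000


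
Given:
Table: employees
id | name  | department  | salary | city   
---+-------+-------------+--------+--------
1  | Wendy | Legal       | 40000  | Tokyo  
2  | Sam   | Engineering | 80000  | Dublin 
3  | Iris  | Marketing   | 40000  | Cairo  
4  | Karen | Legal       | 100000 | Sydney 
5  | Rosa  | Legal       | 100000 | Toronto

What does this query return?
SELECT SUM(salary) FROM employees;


SUM(salary) = 40000 + 80000 + 40000 + 100000 + 100000 = 360000

360000
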